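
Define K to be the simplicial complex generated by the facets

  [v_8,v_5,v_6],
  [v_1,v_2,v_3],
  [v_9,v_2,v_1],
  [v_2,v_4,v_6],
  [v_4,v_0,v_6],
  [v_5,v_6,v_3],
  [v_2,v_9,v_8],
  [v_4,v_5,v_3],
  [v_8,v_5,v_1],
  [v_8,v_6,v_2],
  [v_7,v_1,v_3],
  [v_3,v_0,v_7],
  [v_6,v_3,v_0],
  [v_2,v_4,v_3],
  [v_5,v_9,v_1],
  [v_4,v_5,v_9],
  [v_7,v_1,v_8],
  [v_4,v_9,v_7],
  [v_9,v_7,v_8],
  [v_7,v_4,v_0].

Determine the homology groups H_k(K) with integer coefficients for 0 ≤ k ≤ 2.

H_0 = Z,  H_1 = Z ⊕ Z/2Z,  H_2 = 0.

K has 10 vertices, 30 edges, 20 triangles.
rank ∂_0 = 0, rank ∂_1 = 9 ⇒ b_0 = 10 − 0 − 9 = 1; all invariant factors of ∂_1 are 1 so no torsion. So H_0 ≅ Z.
rank ∂_1 = 9, rank ∂_2 = 20 ⇒ b_1 = 30 − 9 − 20 = 1; ∂_2 has invariant factor(s) [2] giving torsion. So H_1 ≅ Z ⊕ Z/2Z.
rank ∂_2 = 20, rank ∂_3 = 0 ⇒ b_2 = 20 − 20 − 0 = 0. So H_2 ≅ 0.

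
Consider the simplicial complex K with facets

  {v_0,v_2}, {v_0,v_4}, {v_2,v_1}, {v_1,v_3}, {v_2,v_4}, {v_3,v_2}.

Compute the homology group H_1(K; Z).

Fix the vertex order v_0 < v_1 < v_2 < v_3 < v_4 and write every simplex with vertices in increasing order. Then dim K = 1 and the simplices of K are:

  0-simplices (5): [v_0], [v_1], [v_2], [v_3], [v_4]
  1-simplices (6): [v_0,v_2], [v_0,v_4], [v_1,v_2], [v_1,v_3], [v_2,v_3], [v_2,v_4]

giving chain groups C_0 ≅ Z^5, C_1 ≅ Z^6.

∂_1: C_1 → C_0 is given by ∂[p,q] = [q] − [p].
As a 5×6 matrix over Z this has rank 4, with invariant factors (1,1,1,1).

Now H_k = ker ∂_k / im ∂_{k+1}, so:

  H_1: rank ker ∂_1 − rank ∂_2 = (6 − 4) − 0 = 2, and there is no ∂_2, so H_1 ≅ Z^2.

H_1 = Z^2.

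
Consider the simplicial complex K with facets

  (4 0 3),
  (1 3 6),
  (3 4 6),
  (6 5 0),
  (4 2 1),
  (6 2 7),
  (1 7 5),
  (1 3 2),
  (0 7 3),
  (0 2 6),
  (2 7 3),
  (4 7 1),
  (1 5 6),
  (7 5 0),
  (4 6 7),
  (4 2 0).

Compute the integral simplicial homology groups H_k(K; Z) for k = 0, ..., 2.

Fix the vertex order 0 < 1 < 2 < 3 < 4 < 5 < 6 < 7 and write every simplex with vertices in increasing order. Then dim K = 2 and the simplices of K are:

  0-simplices (8): [0], [1], [2], [3], [4], [5], [6], [7]
  1-simplices (24): (24 of them)
  2-simplices (16): [0,2,4], [0,2,6], [0,3,4], [0,3,7], [0,5,6], [0,5,7], [1,2,3], [1,2,4], [1,3,6], [1,4,7], [1,5,6], [1,5,7], [2,3,7], [2,6,7], [3,4,6], [4,6,7]

so the chain groups are C_0 ≅ Z^8, C_1 ≅ Z^24, C_2 ≅ Z^16.

∂_1: C_1 → C_0 is given by ∂[p,q] = [q] − [p].
The 8×24 boundary matrix has rank 7 and Smith normal form diag(1,1,1,1,1,1,1).

Boundary ∂_2: C_2 → C_1 maps a triangle to the signed sum of its edges. For instance
  ∂[1,5,7] = [5,7] − [1,7] + [1,5],
  ∂[0,5,7] = [5,7] − [0,7] + [0,5].
The 24×16 boundary matrix has rank 15 and Smith normal form diag(1,1,1,1,1,1,1,1,1,1,1,1,1,1,1).

Reading off H_k = ker ∂_k / im ∂_{k+1}:

  H_0: rank C_0 − rank ∂_1 = 8 − 7 = 1, and the invariant factors of ∂_1 are all 1, so H_0 ≅ Z.
  H_1: rank ker ∂_1 − rank ∂_2 = (24 − 7) − 15 = 2, and the invariant factors of ∂_2 are all 1, so H_1 ≅ Z^2.
  H_2: rank ker ∂_2 − rank ∂_3 = (16 − 15) − 0 = 1, and there is no ∂_3, so H_2 ≅ Z.

H_0 ≅ Z,  H_1 ≅ Z^2,  H_2 ≅ Z.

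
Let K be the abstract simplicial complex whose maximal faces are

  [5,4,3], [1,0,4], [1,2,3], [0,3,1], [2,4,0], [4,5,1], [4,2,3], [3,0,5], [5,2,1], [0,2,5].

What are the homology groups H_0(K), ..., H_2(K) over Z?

H_0 = Z,  H_1 = Z/2,  H_2 = 0.

Order the vertices as 0 < 1 < 2 < 3 < 4 < 5. Listing each simplex with vertices in this order, K has dimension 2 with simplices:

  0-simplices (6): [0], [1], [2], [3], [4], [5]
  1-simplices (15): [0,1], [0,2], [0,3], [0,4], [0,5], [1,2], [1,3], [1,4], [1,5], [2,3], [2,4], [2,5], [3,4], [3,5], [4,5]
  2-simplices (10): [0,1,3], [0,1,4], [0,2,4], [0,2,5], [0,3,5], [1,2,3], [1,2,5], [1,4,5], [2,3,4], [3,4,5]

Hence C_0 ≅ Z^6, C_1 ≅ Z^15, C_2 ≅ Z^10.

The boundary map ∂_1: C_1 → C_0 maps an edge to its endpoints' difference, ∂[p,q] = q − p.
As a 6×15 matrix over Z this has rank 5, with invariant factors (1,1,1,1,1).

Boundary ∂_2: C_2 → C_1 maps a triangle to the signed sum of its edges. For instance
  ∂[0,2,4] = [2,4] − [0,4] + [0,2],
  ∂[0,2,5] = [2,5] − [0,5] + [0,2].
The resulting 15×10 matrix has rank 10, and its Smith normal form has invariant factors (1,1,1,1,1,1,1,1,1,2).

Reading off H_k = ker ∂_k / im ∂_{k+1}:

  H_0: rank C_0 − rank ∂_1 = 6 − 5 = 1, and the invariant factors of ∂_1 are all 1, so H_0 = Z.
  H_1: rank ker ∂_1 − rank ∂_2 = (15 − 5) − 10 = 0, and ∂_2 has invariant factor 2 > 1, so H_1 = Z/2.
  H_2: rank ker ∂_2 − rank ∂_3 = (10 − 10) − 0 = 0, and there is no ∂_3, so H_2 = 0.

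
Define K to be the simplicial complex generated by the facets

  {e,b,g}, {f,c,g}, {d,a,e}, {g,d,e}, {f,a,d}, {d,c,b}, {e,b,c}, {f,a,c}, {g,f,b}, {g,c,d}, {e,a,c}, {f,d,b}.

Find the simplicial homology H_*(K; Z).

H_0 ≅ Z,  H_1 ≅ Z_2,  H_2 = 0.

Order the vertices as a < b < c < d < e < f < g. Listing each simplex with vertices in this order, K has dimension 2 with simplices:

  0-simplices (7): a, b, c, d, e, f, g
  1-simplices (18): ac, ad, ae, af, bc, bd, be, bf, bg, cd, ce, cf, cg, de, df, dg, eg, fg
  2-simplices (12): ace, acf, ade, adf, bcd, bce, bdf, beg, bfg, cdg, cfg, deg

Hence C_0 ≅ Z^7, C_1 ≅ Z^18, C_2 ≅ Z^12.

∂_1: C_1 → C_0 is given by ∂[p,q] = [q] − [p]. For instance
  ∂cf = f − c.
This gives a 7×18 integer matrix of rank 6; reducing to Smith normal form yields diagonal entries (1,1,1,1,1,1).

∂_2: C_2 → C_1 maps a triangle to the signed sum of its edges. For instance
  ∂deg = eg − dg + de,
  ∂ace = ce − ae + ac.
As a 18×12 matrix over Z this has rank 12, with invariant factors (1,1,1,1,1,1,1,1,1,1,1,2).

Reading off H_k = ker ∂_k / im ∂_{k+1}:

  H_0: rank C_0 − rank ∂_1 = 7 − 6 = 1, and the invariant factors of ∂_1 are all 1, so H_0 = Z.
  H_1: rank ker ∂_1 − rank ∂_2 = (18 − 6) − 12 = 0, and ∂_2 has invariant factor 2 > 1, so H_1 = Z_2.
  H_2: rank ker ∂_2 − rank ∂_3 = (12 − 12) − 0 = 0, and there is no ∂_3, so H_2 = 0.

As a check, the Euler characteristic is 7 − 18 + 12 = 1, which agrees with 1 − 0 + 0 = 1.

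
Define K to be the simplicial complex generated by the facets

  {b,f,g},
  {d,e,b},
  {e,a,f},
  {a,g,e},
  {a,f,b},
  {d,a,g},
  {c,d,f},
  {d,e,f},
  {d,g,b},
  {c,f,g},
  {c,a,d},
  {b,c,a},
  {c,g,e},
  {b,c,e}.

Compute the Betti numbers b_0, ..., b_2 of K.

We work with the vertex ordering a < b < c < d < e < f < g. The simplices of K, each written with vertices in increasing order, are:

  0-simplices (7): a, b, c, d, e, f, g
  1-simplices (21): ab, ac, ad, ae, af, ag, bc, bd, be, bf, bg, cd, ce, cf, cg, de, df, dg, ef, eg, fg
  2-simplices (14): abc, abf, acd, adg, aef, aeg, bce, bde, bdg, bfg, cdf, ceg, cfg, def

so the chain groups are C_0 ≅ Z^7, C_1 ≅ Z^21, C_2 ≅ Z^14.

Boundary ∂_1: C_1 → C_0 sends each edge [p,q] (with p < q) to q − p. For instance
  ∂bc = c − b.
The resulting 7×21 matrix has rank 6, and its Smith normal form has invariant factors (1,1,1,1,1,1).

∂_2: C_2 → C_1 sends each 2-simplex [p,q,r] to [q,r] − [p,r] + [p,q]. For instance
  ∂adg = dg − ag + ad,
  ∂abc = bc − ac + ab.
This gives a 21×14 integer matrix of rank 13; reducing to Smith normal form yields diagonal entries (1,1,1,1,1,1,1,1,1,1,1,1,1).

Reading off H_k = ker ∂_k / im ∂_{k+1}:

  H_0: rank C_0 − rank ∂_1 = 7 − 6 = 1, and the invariant factors of ∂_1 are all 1, so H_0 = Z.
  H_1: rank ker ∂_1 − rank ∂_2 = (21 − 6) − 13 = 2, and the invariant factors of ∂_2 are all 1, so H_1 = Z^2.
  H_2: rank ker ∂_2 − rank ∂_3 = (14 − 13) − 0 = 1, and there is no ∂_3, so H_2 = Z.

Hence the Betti numbers are b_0 = 1, b_1 = 2, b_2 = 1.

b_0 = 1, b_1 = 2, b_2 = 1.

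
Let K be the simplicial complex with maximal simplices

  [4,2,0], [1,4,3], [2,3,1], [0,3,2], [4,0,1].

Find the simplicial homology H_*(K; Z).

H_0 = Z,  H_1 = Z,  H_2 = 0.

Take the total order 0 < 1 < 2 < 3 < 4 on the vertex set. Then K (dimension 2) consists of the simplices:

  0-simplices (5): [0], [1], [2], [3], [4]
  1-simplices (10): [0,1], [0,2], [0,3], [0,4], [1,2], [1,3], [1,4], [2,3], [2,4], [3,4]
  2-simplices (5): [0,1,4], [0,2,3], [0,2,4], [1,2,3], [1,3,4]

Hence C_0 ≅ Z^5, C_1 ≅ Z^10, C_2 ≅ Z^5.

The boundary map ∂_1: C_1 → C_0 sends each edge [p,q] (with p < q) to q − p. For instance
  ∂[2,4] = [4] − [2].
The 5×10 boundary matrix has rank 4 and Smith normal form diag(1,1,1,1).

∂_2: C_2 → C_1 acts by ∂[p,q,r] = [q,r] − [p,r] + [p,q]. For instance
  ∂[1,2,3] = [2,3] − [1,3] + [1,2],
  ∂[0,2,3] = [2,3] − [0,3] + [0,2].
The resulting 10×5 matrix has rank 5, and its Smith normal form has invariant factors (1,1,1,1,1).

Reading off H_k = ker ∂_k / im ∂_{k+1}:

  H_0: rank C_0 − rank ∂_1 = 5 − 4 = 1, and the invariant factors of ∂_1 are all 1, so H_0 = Z.
  H_1: rank ker ∂_1 − rank ∂_2 = (10 − 4) − 5 = 1, and the invariant factors of ∂_2 are all 1, so H_1 = Z.
  H_2: rank ker ∂_2 − rank ∂_3 = (5 − 5) − 0 = 0, and there is no ∂_3, so H_2 = 0.

As a check, the Euler characteristic is 5 − 10 + 5 = 0, which agrees with 1 − 1 + 0 = 0.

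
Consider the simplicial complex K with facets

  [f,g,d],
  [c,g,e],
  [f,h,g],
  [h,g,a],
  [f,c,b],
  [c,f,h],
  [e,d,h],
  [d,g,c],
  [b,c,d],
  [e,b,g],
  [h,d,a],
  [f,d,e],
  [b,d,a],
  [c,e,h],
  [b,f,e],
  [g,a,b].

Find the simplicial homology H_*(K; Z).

H_0 = Z,  H_1 = Z^2,  H_2 = Z.

Order the vertices as a < b < c < d < e < f < g < h. Listing each simplex with vertices in this order, K has dimension 2 with simplices:

  0-simplices (8): a, b, c, d, e, f, g, h
  1-simplices (24): ab, ad, ag, ah, bc, bd, be, bf, bg, cd, ce, cf, cg, ch, de, df, dg, dh, ef, eg, eh, fg, fh, gh
  2-simplices (16): abd, abg, adh, agh, bcd, bcf, bef, beg, cdg, ceg, ceh, cfh, def, deh, dfg, fgh

giving chain groups C_0 ≅ Z^8, C_1 ≅ Z^24, C_2 ≅ Z^16.

Boundary ∂_1: C_1 → C_0 is given by ∂[p,q] = [q] − [p]. For instance
  ∂de = e − d.
As a 8×24 matrix over Z this has rank 7, with invariant factors (1,1,1,1,1,1,1).

Boundary ∂_2: C_2 → C_1 maps a triangle to the signed sum of its edges. For instance
  ∂abd = bd − ad + ab,
  ∂bef = ef − bf + be.
As a 24×16 matrix over Z this has rank 15, with invariant factors (1,1,1,1,1,1,1,1,1,1,1,1,1,1,1).

Now H_k = ker ∂_k / im ∂_{k+1}, so:

  H_0: rank C_0 − rank ∂_1 = 8 − 7 = 1, and the invariant factors of ∂_1 are all 1, so H_0 ≅ Z.
  H_1: rank ker ∂_1 − rank ∂_2 = (24 − 7) − 15 = 2, and the invariant factors of ∂_2 are all 1, so H_1 ≅ Z^2.
  H_2: rank ker ∂_2 − rank ∂_3 = (16 − 15) − 0 = 1, and there is no ∂_3, so H_2 ≅ Z.

(K is a triangulation of the torus T^2.)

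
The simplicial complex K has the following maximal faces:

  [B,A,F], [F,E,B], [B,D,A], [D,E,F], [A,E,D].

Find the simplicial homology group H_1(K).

Fix the vertex order A < B < D < E < F and write every simplex with vertices in increasing order. Then dim K = 2 and the simplices of K are:

  0-simplices (5): A, B, D, E, F
  1-simplices (10): AB, AD, AE, AF, BD, BE, BF, DE, DF, EF
  2-simplices (5): ABD, ABF, ADE, BEF, DEF

giving chain groups C_0 ≅ Z^5, C_1 ≅ Z^10, C_2 ≅ Z^5.

Boundary ∂_1: C_1 → C_0 sends each edge [p,q] (with p < q) to q − p. For instance
  ∂BD = D − B.
As a 5×10 matrix over Z this has rank 4, with invariant factors (1,1,1,1).

∂_2: C_2 → C_1 maps a triangle to the signed sum of its edges. For instance
  ∂ABD = BD − AD + AB,
  ∂BEF = EF − BF + BE.
The resulting 10×5 matrix has rank 5, and its Smith normal form has invariant factors (1,1,1,1,1).

From H_k ≅ ker(∂_k) / im(∂_{k+1}) we obtain:

  H_1: rank ker ∂_1 − rank ∂_2 = (10 − 4) − 5 = 1, and the invariant factors of ∂_2 are all 1, so H_1 ≅ Z.

H_1 = Z.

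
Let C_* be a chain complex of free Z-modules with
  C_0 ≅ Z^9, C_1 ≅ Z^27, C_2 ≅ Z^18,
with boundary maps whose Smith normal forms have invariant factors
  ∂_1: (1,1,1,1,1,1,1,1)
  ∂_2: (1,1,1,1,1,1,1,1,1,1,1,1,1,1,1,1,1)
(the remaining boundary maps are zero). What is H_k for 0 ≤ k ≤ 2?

H_0 ≅ Z,  H_1 ≅ Z^2,  H_2 ≅ Z.

H_0: b_0 = 9 − 0 − 8 = 1; torsion from ∂_1 factors > 1: none. So H_0 ≅ Z.
H_1: b_1 = 27 − 8 − 17 = 2; torsion from ∂_2 factors > 1: none. So H_1 ≅ Z^2.
H_2: b_2 = 18 − 17 − 0 = 1; torsion from ∂_3 factors > 1: none. So H_2 ≅ Z.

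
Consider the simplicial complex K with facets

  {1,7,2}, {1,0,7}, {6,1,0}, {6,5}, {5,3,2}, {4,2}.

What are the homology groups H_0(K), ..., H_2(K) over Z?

Fix the vertex order 0 < 1 < 2 < 3 < 4 < 5 < 6 < 7 and write every simplex with vertices in increasing order. Then dim K = 2 and the simplices of K are:

  0-simplices (8): [0], [1], [2], [3], [4], [5], [6], [7]
  1-simplices (12): [0,1], [0,6], [0,7], [1,2], [1,6], [1,7], [2,3], [2,4], [2,5], [2,7], [3,5], [5,6]
  2-simplices (4): [0,1,6], [0,1,7], [1,2,7], [2,3,5]

Hence C_0 ≅ Z^8, C_1 ≅ Z^12, C_2 ≅ Z^4.

The boundary map ∂_1: C_1 → C_0 maps an edge to its endpoints' difference, ∂[p,q] = q − p.
The 8×12 boundary matrix has rank 7 and Smith normal form diag(1,1,1,1,1,1,1).

Boundary ∂_2: C_2 → C_1 maps a triangle to the signed sum of its edges. For instance
  ∂[2,3,5] = [3,5] − [2,5] + [2,3],
  ∂[0,1,7] = [1,7] − [0,7] + [0,1].
The resulting 12×4 matrix has rank 4, and its Smith normal form has invariant factors (1,1,1,1).

Computing H_k = (kernel of ∂_k) / (image of ∂_{k+1}):

  H_0: rank C_0 − rank ∂_1 = 8 − 7 = 1, and the invariant factors of ∂_1 are all 1, so H_0 = Z.
  H_1: rank ker ∂_1 − rank ∂_2 = (12 − 7) − 4 = 1, and the invariant factors of ∂_2 are all 1, so H_1 = Z.
  H_2: rank ker ∂_2 − rank ∂_3 = (4 − 4) − 0 = 0, and there is no ∂_3, so H_2 = 0.

H_0 = Z,  H_1 = Z,  H_2 = 0.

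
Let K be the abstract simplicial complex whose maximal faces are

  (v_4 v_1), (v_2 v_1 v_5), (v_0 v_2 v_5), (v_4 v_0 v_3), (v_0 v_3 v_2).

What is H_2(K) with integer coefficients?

H_2 ≅ 0.

Fix the vertex order v_0 < v_1 < v_2 < v_3 < v_4 < v_5 and write every simplex with vertices in increasing order. Then dim K = 2 and the simplices of K are:

  0-simplices (6): [v_0], [v_1], [v_2], [v_3], [v_4], [v_5]
  1-simplices (10): [v_0,v_2], [v_0,v_3], [v_0,v_4], [v_0,v_5], [v_1,v_2], [v_1,v_4], [v_1,v_5], [v_2,v_3], [v_2,v_5], [v_3,v_4]
  2-simplices (4): [v_0,v_2,v_3], [v_0,v_2,v_5], [v_0,v_3,v_4], [v_1,v_2,v_5]

giving chain groups C_0 ≅ Z^6, C_1 ≅ Z^10, C_2 ≅ Z^4.

∂_1: C_1 → C_0 sends each edge [p,q] (with p < q) to q − p. For instance
  ∂[v_0,v_2] = [v_2] − [v_0].
The 6×10 boundary matrix has rank 5 and Smith normal form diag(1,1,1,1,1).

Boundary ∂_2: C_2 → C_1 maps a triangle to the signed sum of its edges. For instance
  ∂[v_0,v_2,v_5] = [v_2,v_5] − [v_0,v_5] + [v_0,v_2],
  ∂[v_1,v_2,v_5] = [v_2,v_5] − [v_1,v_5] + [v_1,v_2].
As a 10×4 matrix over Z this has rank 4, with invariant factors (1,1,1,1).

Computing H_k = (kernel of ∂_k) / (image of ∂_{k+1}):

  H_2: rank ker ∂_2 − rank ∂_3 = (4 − 4) − 0 = 0, and there is no ∂_3, so H_2 = 0.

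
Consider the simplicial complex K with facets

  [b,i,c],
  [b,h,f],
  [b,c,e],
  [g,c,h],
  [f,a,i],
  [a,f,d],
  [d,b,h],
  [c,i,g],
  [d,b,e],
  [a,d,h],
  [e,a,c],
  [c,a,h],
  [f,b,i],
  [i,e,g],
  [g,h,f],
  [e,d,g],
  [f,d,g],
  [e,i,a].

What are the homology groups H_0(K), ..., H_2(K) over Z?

H_0 = Z,  H_1 = Z ⊕ Z_2,  H_2 = 0.

We work with the vertex ordering a < b < c < d < e < f < g < h < i. The simplices of K, each written with vertices in increasing order, are:

  0-simplices (9): a, b, c, d, e, f, g, h, i
  1-simplices (27): ac, ad, ae, af, ah, ai, bc, bd, be, bf, bh, bi, ce, cg, ch, ci, de, df, dg, dh, eg, ei, fg, fh, fi, gh, gi
  2-simplices (18): ace, ach, adf, adh, aei, afi, bce, bci, bde, bdh, bfh, bfi, cgh, cgi, deg, dfg, egi, fgh

giving chain groups C_0 ≅ Z^9, C_1 ≅ Z^27, C_2 ≅ Z^18.

Boundary ∂_1: C_1 → C_0 sends each edge [p,q] (with p < q) to q − p. For instance
  ∂ad = d − a.
The resulting 9×27 matrix has rank 8, and its Smith normal form has invariant factors (1,1,1,1,1,1,1,1).

The boundary map ∂_2: C_2 → C_1 acts by ∂[p,q,r] = [q,r] − [p,r] + [p,q]. For instance
  ∂ach = ch − ah + ac,
  ∂adf = df − af + ad.
The resulting 27×18 matrix has rank 18, and its Smith normal form has invariant factors (1,1,1,1,1,1,1,1,1,1,1,1,1,1,1,1,1,2).

Computing H_k = (kernel of ∂_k) / (image of ∂_{k+1}):

  H_0: rank C_0 − rank ∂_1 = 9 − 8 = 1, and the invariant factors of ∂_1 are all 1, so H_0 ≅ Z.
  H_1: rank ker ∂_1 − rank ∂_2 = (27 − 8) − 18 = 1, and ∂_2 has invariant factor 2 > 1, so H_1 ≅ Z ⊕ Z_2.
  H_2: rank ker ∂_2 − rank ∂_3 = (18 − 18) − 0 = 0, and there is no ∂_3, so H_2 ≅ 0.

As a check, the Euler characteristic is 9 − 27 + 18 = 0, which agrees with 1 − 1 + 0 = 0.
(K is a triangulation of the Klein bottle.)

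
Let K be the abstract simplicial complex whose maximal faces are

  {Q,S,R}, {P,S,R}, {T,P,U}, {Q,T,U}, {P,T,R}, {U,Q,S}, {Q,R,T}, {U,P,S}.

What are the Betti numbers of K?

b_0 = 1, b_1 = 0, b_2 = 1.

Fix the vertex order P < Q < R < S < T < U and write every simplex with vertices in increasing order. Then dim K = 2 and the simplices of K are:

  0-simplices (6): P, Q, R, S, T, U
  1-simplices (12): PR, PS, PT, PU, QR, QS, QT, QU, RS, RT, SU, TU
  2-simplices (8): PRS, PRT, PSU, PTU, QRS, QRT, QSU, QTU

giving chain groups C_0 ≅ Z^6, C_1 ≅ Z^12, C_2 ≅ Z^8.

∂_1: C_1 → C_0 maps an edge to its endpoints' difference, ∂[p,q] = q − p. For instance
  ∂QS = S − Q.
The resulting 6×12 matrix has rank 5, and its Smith normal form has invariant factors (1,1,1,1,1).

The boundary map ∂_2: C_2 → C_1 acts by ∂[p,q,r] = [q,r] − [p,r] + [p,q]. For instance
  ∂QRS = RS − QS + QR,
  ∂PRT = RT − PT + PR.
This gives a 12×8 integer matrix of rank 7; reducing to Smith normal form yields diagonal entries (1,1,1,1,1,1,1).

Reading off H_k = ker ∂_k / im ∂_{k+1}:

  H_0: rank C_0 − rank ∂_1 = 6 − 5 = 1, and the invariant factors of ∂_1 are all 1, so H_0 = Z.
  H_1: rank ker ∂_1 − rank ∂_2 = (12 − 5) − 7 = 0, and the invariant factors of ∂_2 are all 1, so H_1 = 0.
  H_2: rank ker ∂_2 − rank ∂_3 = (8 − 7) − 0 = 1, and there is no ∂_3, so H_2 = Z.

(K is a triangulation of the 2-sphere S^2.)

Hence the Betti numbers are b_0 = 1, b_1 = 0, b_2 = 1.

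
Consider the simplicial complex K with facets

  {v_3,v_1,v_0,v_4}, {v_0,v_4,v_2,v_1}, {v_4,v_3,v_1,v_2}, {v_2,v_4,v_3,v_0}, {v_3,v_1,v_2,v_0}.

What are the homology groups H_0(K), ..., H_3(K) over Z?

H_0 = Z,  H_1 = 0,  H_2 = 0,  H_3 = Z.

Take the total order v_0 < v_1 < v_2 < v_3 < v_4 on the vertex set. Then K (dimension 3) consists of the simplices:

  0-simplices (5): [v_0], [v_1], [v_2], [v_3], [v_4]
  1-simplices (10): [v_0,v_1], [v_0,v_2], [v_0,v_3], [v_0,v_4], [v_1,v_2], [v_1,v_3], [v_1,v_4], [v_2,v_3], [v_2,v_4], [v_3,v_4]
  2-simplices (10): [v_0,v_1,v_2], [v_0,v_1,v_3], [v_0,v_1,v_4], [v_0,v_2,v_3], [v_0,v_2,v_4], [v_0,v_3,v_4], [v_1,v_2,v_3], [v_1,v_2,v_4], [v_1,v_3,v_4], [v_2,v_3,v_4]
  3-simplices (5): [v_0,v_1,v_2,v_3], [v_0,v_1,v_2,v_4], [v_0,v_1,v_3,v_4], [v_0,v_2,v_3,v_4], [v_1,v_2,v_3,v_4]

giving chain groups C_0 ≅ Z^5, C_1 ≅ Z^10, C_2 ≅ Z^10, C_3 ≅ Z^5.

Boundary ∂_1: C_1 → C_0 sends each edge [p,q] (with p < q) to q − p. For instance
  ∂[v_1,v_3] = [v_3] − [v_1].
As a 5×10 matrix over Z this has rank 4, with invariant factors (1,1,1,1).

The boundary map ∂_2: C_2 → C_1 acts by ∂[p,q,r] = [q,r] − [p,r] + [p,q]. For instance
  ∂[v_0,v_1,v_3] = [v_1,v_3] − [v_0,v_3] + [v_0,v_1],
  ∂[v_1,v_2,v_4] = [v_2,v_4] − [v_1,v_4] + [v_1,v_2].
This gives a 10×10 integer matrix of rank 6; reducing to Smith normal form yields diagonal entries (1,1,1,1,1,1).

∂_3: C_3 → C_2 sends each 3-simplex σ to the alternating sum Σ_i (−1)^i (σ with its i-th vertex removed). For instance
  ∂[v_0,v_1,v_2,v_4] = [v_1,v_2,v_4] − [v_0,v_2,v_4] + [v_0,v_1,v_4] − [v_0,v_1,v_2],
  ∂[v_0,v_2,v_3,v_4] = [v_2,v_3,v_4] − [v_0,v_3,v_4] + [v_0,v_2,v_4] − [v_0,v_2,v_3].
The resulting 10×5 matrix has rank 4, and its Smith normal form has invariant factors (1,1,1,1).

Computing H_k = (kernel of ∂_k) / (image of ∂_{k+1}):

  H_0: rank C_0 − rank ∂_1 = 5 − 4 = 1, and the invariant factors of ∂_1 are all 1, so H_0 = Z.
  H_1: rank ker ∂_1 − rank ∂_2 = (10 − 4) − 6 = 0, and the invariant factors of ∂_2 are all 1, so H_1 = 0.
  H_2: rank ker ∂_2 − rank ∂_3 = (10 − 6) − 4 = 0, and the invariant factors of ∂_3 are all 1, so H_2 = 0.
  H_3: rank ker ∂_3 − rank ∂_4 = (5 − 4) − 0 = 1, and there is no ∂_4, so H_3 = Z.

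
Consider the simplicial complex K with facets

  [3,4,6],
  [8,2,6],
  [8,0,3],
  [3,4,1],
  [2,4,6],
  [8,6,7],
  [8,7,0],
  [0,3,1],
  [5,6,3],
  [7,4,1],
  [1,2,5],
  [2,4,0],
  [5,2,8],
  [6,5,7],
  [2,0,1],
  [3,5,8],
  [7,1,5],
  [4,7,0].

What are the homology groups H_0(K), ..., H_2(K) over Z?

H_0 = Z,  H_1 = Z ⊕ Z/2,  H_2 = 0.

Fix the vertex order 0 < 1 < 2 < 3 < 4 < 5 < 6 < 7 < 8 and write every simplex with vertices in increasing order. Then dim K = 2 and the simplices of K are:

  0-simplices (9): [0], [1], [2], [3], [4], [5], [6], [7], [8]
  1-simplices (27): (27 of them)
  2-simplices (18): [0,1,2], [0,1,3], [0,2,4], [0,3,8], [0,4,7], [0,7,8], [1,2,5], [1,3,4], [1,4,7], [1,5,7], [2,4,6], [2,5,8], [2,6,8], [3,4,6], [3,5,6], [3,5,8], [5,6,7], [6,7,8]

Hence C_0 ≅ Z^9, C_1 ≅ Z^27, C_2 ≅ Z^18.

Boundary ∂_1: C_1 → C_0 is given by ∂[p,q] = [q] − [p].
As a 9×27 matrix over Z this has rank 8, with invariant factors (1,1,1,1,1,1,1,1).

∂_2: C_2 → C_1 acts by ∂[p,q,r] = [q,r] − [p,r] + [p,q]. For instance
  ∂[0,4,7] = [4,7] − [0,7] + [0,4],
  ∂[3,5,8] = [5,8] − [3,8] + [3,5].
As a 27×18 matrix over Z this has rank 18, with invariant factors (1,1,1,1,1,1,1,1,1,1,1,1,1,1,1,1,1,2).

Now H_k = ker ∂_k / im ∂_{k+1}, so:

  H_0: rank C_0 − rank ∂_1 = 9 − 8 = 1, and the invariant factors of ∂_1 are all 1, so H_0 ≅ Z.
  H_1: rank ker ∂_1 − rank ∂_2 = (27 − 8) − 18 = 1, and ∂_2 has invariant factor 2 > 1, so H_1 ≅ Z ⊕ Z/2.
  H_2: rank ker ∂_2 − rank ∂_3 = (18 − 18) − 0 = 0, and there is no ∂_3, so H_2 ≅ 0.

As a check, the Euler characteristic is 9 − 27 + 18 = 0, which agrees with 1 − 1 + 0 = 0.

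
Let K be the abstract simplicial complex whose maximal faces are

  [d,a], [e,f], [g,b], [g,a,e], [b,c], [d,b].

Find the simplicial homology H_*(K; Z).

K has 7 vertices, 8 edges, 1 triangle.
rank ∂_0 = 0, rank ∂_1 = 6 ⇒ b_0 = 7 − 0 − 6 = 1; all invariant factors of ∂_1 are 1 so no torsion. So H_0 ≅ Z.
rank ∂_1 = 6, rank ∂_2 = 1 ⇒ b_1 = 8 − 6 − 1 = 1; all invariant factors of ∂_2 are 1 so no torsion. So H_1 ≅ Z.
rank ∂_2 = 1, rank ∂_3 = 0 ⇒ b_2 = 1 − 1 − 0 = 0. So H_2 ≅ 0.

H_0 = Z,  H_1 = Z,  H_2 = 0.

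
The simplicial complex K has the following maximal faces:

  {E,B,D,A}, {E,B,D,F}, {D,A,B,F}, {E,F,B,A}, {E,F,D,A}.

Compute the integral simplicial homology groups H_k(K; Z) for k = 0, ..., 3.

H_0 = Z,  H_1 = 0,  H_2 = 0,  H_3 = Z.

We work with the vertex ordering A < B < D < E < F. The simplices of K, each written with vertices in increasing order, are:

  0-simplices (5): A, B, D, E, F
  1-simplices (10): AB, AD, AE, AF, BD, BE, BF, DE, DF, EF
  2-simplices (10): ABD, ABE, ABF, ADE, ADF, AEF, BDE, BDF, BEF, DEF
  3-simplices (5): ABDE, ABDF, ABEF, ADEF, BDEF

Hence C_0 ≅ Z^5, C_1 ≅ Z^10, C_2 ≅ Z^10, C_3 ≅ Z^5.

Boundary ∂_1: C_1 → C_0 is given by ∂[p,q] = [q] − [p].
As a 5×10 matrix over Z this has rank 4, with invariant factors (1,1,1,1).

The boundary map ∂_2: C_2 → C_1 sends each 2-simplex [p,q,r] to [q,r] − [p,r] + [p,q]. For instance
  ∂ABF = BF − AF + AB,
  ∂ABE = BE − AE + AB.
This gives a 10×10 integer matrix of rank 6; reducing to Smith normal form yields diagonal entries (1,1,1,1,1,1).

∂_3: C_3 → C_2 sends each 3-simplex σ to the alternating sum Σ_i (−1)^i (σ with its i-th vertex removed). For instance
  ∂BDEF = DEF − BEF + BDF − BDE,
  ∂ABDF = BDF − ADF + ABF − ABD.
As a 10×5 matrix over Z this has rank 4, with invariant factors (1,1,1,1).

From H_k ≅ ker(∂_k) / im(∂_{k+1}) we obtain:

  H_0: rank C_0 − rank ∂_1 = 5 − 4 = 1, and the invariant factors of ∂_1 are all 1, so H_0 ≅ Z.
  H_1: rank ker ∂_1 − rank ∂_2 = (10 − 4) − 6 = 0, and the invariant factors of ∂_2 are all 1, so H_1 ≅ 0.
  H_2: rank ker ∂_2 − rank ∂_3 = (10 − 6) − 4 = 0, and the invariant factors of ∂_3 are all 1, so H_2 ≅ 0.
  H_3: rank ker ∂_3 − rank ∂_4 = (5 − 4) − 0 = 1, and there is no ∂_4, so H_3 ≅ Z.

(K is a triangulation of the 3-sphere S^3.)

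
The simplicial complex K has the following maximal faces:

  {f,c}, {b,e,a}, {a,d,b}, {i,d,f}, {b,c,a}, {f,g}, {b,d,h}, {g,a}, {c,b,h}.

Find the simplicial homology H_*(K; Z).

H_0 = Z,  H_1 = Z^2,  H_2 = 0.

We work with the vertex ordering a < b < c < d < e < f < g < h < i. The simplices of K, each written with vertices in increasing order, are:

  0-simplices (9): a, b, c, d, e, f, g, h, i
  1-simplices (16): ab, ac, ad, ae, ag, bc, bd, be, bh, cf, ch, df, dh, di, fg, fi
  2-simplices (6): abc, abd, abe, bch, bdh, dfi

so the chain groups are C_0 ≅ Z^9, C_1 ≅ Z^16, C_2 ≅ Z^6.

Boundary ∂_1: C_1 → C_0 maps an edge to its endpoints' difference, ∂[p,q] = q − p. For instance
  ∂bd = d − b.
As a 9×16 matrix over Z this has rank 8, with invariant factors (1,1,1,1,1,1,1,1).

Boundary ∂_2: C_2 → C_1 acts by ∂[p,q,r] = [q,r] − [p,r] + [p,q]. For instance
  ∂abe = be − ae + ab,
  ∂abd = bd − ad + ab.
This gives a 16×6 integer matrix of rank 6; reducing to Smith normal form yields diagonal entries (1,1,1,1,1,1).

Reading off H_k = ker ∂_k / im ∂_{k+1}:

  H_0: rank C_0 − rank ∂_1 = 9 − 8 = 1, and the invariant factors of ∂_1 are all 1, so H_0 = Z.
  H_1: rank ker ∂_1 − rank ∂_2 = (16 − 8) − 6 = 2, and the invariant factors of ∂_2 are all 1, so H_1 = Z^2.
  H_2: rank ker ∂_2 − rank ∂_3 = (6 − 6) − 0 = 0, and there is no ∂_3, so H_2 = 0.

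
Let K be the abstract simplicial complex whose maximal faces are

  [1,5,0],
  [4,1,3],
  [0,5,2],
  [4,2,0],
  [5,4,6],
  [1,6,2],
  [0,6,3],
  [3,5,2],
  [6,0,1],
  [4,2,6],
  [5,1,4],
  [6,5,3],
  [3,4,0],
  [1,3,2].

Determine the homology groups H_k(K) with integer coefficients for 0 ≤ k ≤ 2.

We work with the vertex ordering 0 < 1 < 2 < 3 < 4 < 5 < 6. The simplices of K, each written with vertices in increasing order, are:

  0-simplices (7): [0], [1], [2], [3], [4], [5], [6]
  1-simplices (21): [0,1], [0,2], [0,3], [0,4], [0,5], [0,6], [1,2], [1,3], [1,4], [1,5], [1,6], [2,3], [2,4], [2,5], [2,6], [3,4], [3,5], [3,6], [4,5], [4,6], [5,6]
  2-simplices (14): [0,1,5], [0,1,6], [0,2,4], [0,2,5], [0,3,4], [0,3,6], [1,2,3], [1,2,6], [1,3,4], [1,4,5], [2,3,5], [2,4,6], [3,5,6], [4,5,6]

Hence C_0 ≅ Z^7, C_1 ≅ Z^21, C_2 ≅ Z^14.

The boundary map ∂_1: C_1 → C_0 is given by ∂[p,q] = [q] − [p].
This gives a 7×21 integer matrix of rank 6; reducing to Smith normal form yields diagonal entries (1,1,1,1,1,1).

Boundary ∂_2: C_2 → C_1 acts by ∂[p,q,r] = [q,r] − [p,r] + [p,q]. For instance
  ∂[0,2,4] = [2,4] − [0,4] + [0,2],
  ∂[0,3,4] = [3,4] − [0,4] + [0,3].
The 21×14 boundary matrix has rank 13 and Smith normal form diag(1,1,1,1,1,1,1,1,1,1,1,1,1).

Now H_k = ker ∂_k / im ∂_{k+1}, so:

  H_0: rank C_0 − rank ∂_1 = 7 − 6 = 1, and the invariant factors of ∂_1 are all 1, so H_0 ≅ Z.
  H_1: rank ker ∂_1 − rank ∂_2 = (21 − 6) − 13 = 2, and the invariant factors of ∂_2 are all 1, so H_1 ≅ Z^2.
  H_2: rank ker ∂_2 − rank ∂_3 = (14 − 13) − 0 = 1, and there is no ∂_3, so H_2 ≅ Z.

As a check, the Euler characteristic is 7 − 21 + 14 = 0, which agrees with 1 − 2 + 1 = 0.
(K is a triangulation of the torus T^2.)

H_0 ≅ Z,  H_1 ≅ Z^2,  H_2 ≅ Z.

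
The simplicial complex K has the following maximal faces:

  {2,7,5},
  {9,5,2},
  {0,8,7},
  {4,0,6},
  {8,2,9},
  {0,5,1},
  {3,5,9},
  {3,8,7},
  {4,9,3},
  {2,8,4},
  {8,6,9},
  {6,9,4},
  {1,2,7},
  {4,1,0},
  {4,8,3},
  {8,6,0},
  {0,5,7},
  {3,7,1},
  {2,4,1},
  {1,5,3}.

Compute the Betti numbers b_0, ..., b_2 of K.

b_0 = 1, b_1 = 1, b_2 = 0.

K has 10 vertices, 30 edges, 20 triangles.
rank ∂_0 = 0, rank ∂_1 = 9 ⇒ b_0 = 10 − 0 − 9 = 1; all invariant factors of ∂_1 are 1 so no torsion. So H_0 ≅ Z.
rank ∂_1 = 9, rank ∂_2 = 20 ⇒ b_1 = 30 − 9 − 20 = 1; ∂_2 has invariant factor(s) [2] giving torsion. So H_1 ≅ Z ⊕ Z_2.
rank ∂_2 = 20, rank ∂_3 = 0 ⇒ b_2 = 20 − 20 − 0 = 0. So H_2 ≅ 0.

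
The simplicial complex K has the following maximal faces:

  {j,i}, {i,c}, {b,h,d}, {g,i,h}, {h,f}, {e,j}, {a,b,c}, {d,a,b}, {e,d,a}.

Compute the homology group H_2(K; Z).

H_2 ≅ 0.

Order the vertices as a < b < c < d < e < f < g < h < i < j. Listing each simplex with vertices in this order, K has dimension 2 with simplices:

  0-simplices (10): a, b, c, d, e, f, g, h, i, j
  1-simplices (16): ab, ac, ad, ae, bc, bd, bh, ci, de, dh, ej, fh, gh, gi, hi, ij
  2-simplices (5): abc, abd, ade, bdh, ghi

Hence C_0 ≅ Z^10, C_1 ≅ Z^16, C_2 ≅ Z^5.

Boundary ∂_1: C_1 → C_0 sends each edge [p,q] (with p < q) to q − p. For instance
  ∂bh = h − b.
As a 10×16 matrix over Z this has rank 9, with invariant factors (1,1,1,1,1,1,1,1,1).

∂_2: C_2 → C_1 sends each 2-simplex [p,q,r] to [q,r] − [p,r] + [p,q]. For instance
  ∂abc = bc − ac + ab,
  ∂ghi = hi − gi + gh.
This gives a 16×5 integer matrix of rank 5; reducing to Smith normal form yields diagonal entries (1,1,1,1,1).

Computing H_k = (kernel of ∂_k) / (image of ∂_{k+1}):

  H_2: rank ker ∂_2 − rank ∂_3 = (5 − 5) − 0 = 0, and there is no ∂_3, so H_2 = 0.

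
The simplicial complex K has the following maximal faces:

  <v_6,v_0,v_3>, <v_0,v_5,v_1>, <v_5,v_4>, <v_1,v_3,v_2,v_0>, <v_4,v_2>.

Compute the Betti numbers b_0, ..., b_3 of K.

b_0 = 1, b_1 = 1, b_2 = 0, b_3 = 0.

Take the total order v_0 < v_1 < v_2 < v_3 < v_4 < v_5 < v_6 on the vertex set. Then K (dimension 3) consists of the simplices:

  0-simplices (7): [v_0], [v_1], [v_2], [v_3], [v_4], [v_5], [v_6]
  1-simplices (12): [v_0,v_1], [v_0,v_2], [v_0,v_3], [v_0,v_5], [v_0,v_6], [v_1,v_2], [v_1,v_3], [v_1,v_5], [v_2,v_3], [v_2,v_4], [v_3,v_6], [v_4,v_5]
  2-simplices (6): [v_0,v_1,v_2], [v_0,v_1,v_3], [v_0,v_1,v_5], [v_0,v_2,v_3], [v_0,v_3,v_6], [v_1,v_2,v_3]
  3-simplices (1): [v_0,v_1,v_2,v_3]

giving chain groups C_0 ≅ Z^7, C_1 ≅ Z^12, C_2 ≅ Z^6, C_3 ≅ Z^1.

∂_1: C_1 → C_0 maps an edge to its endpoints' difference, ∂[p,q] = q − p. For instance
  ∂[v_1,v_5] = [v_5] − [v_1].
This gives a 7×12 integer matrix of rank 6; reducing to Smith normal form yields diagonal entries (1,1,1,1,1,1).

The boundary map ∂_2: C_2 → C_1 acts by ∂[p,q,r] = [q,r] − [p,r] + [p,q]. For instance
  ∂[v_0,v_3,v_6] = [v_3,v_6] − [v_0,v_6] + [v_0,v_3],
  ∂[v_0,v_1,v_2] = [v_1,v_2] − [v_0,v_2] + [v_0,v_1].
As a 12×6 matrix over Z this has rank 5, with invariant factors (1,1,1,1,1).

Boundary ∂_3: C_3 → C_2 sends each 3-simplex σ to the alternating sum Σ_i (−1)^i (σ with its i-th vertex removed). For instance
  ∂[v_0,v_1,v_2,v_3] = [v_1,v_2,v_3] − [v_0,v_2,v_3] + [v_0,v_1,v_3] − [v_0,v_1,v_2].
This gives a 6×1 integer matrix of rank 1; reducing to Smith normal form yields diagonal entries (1).

Reading off H_k = ker ∂_k / im ∂_{k+1}:

  H_0: rank C_0 − rank ∂_1 = 7 − 6 = 1, and the invariant factors of ∂_1 are all 1, so H_0 = Z.
  H_1: rank ker ∂_1 − rank ∂_2 = (12 − 6) − 5 = 1, and the invariant factors of ∂_2 are all 1, so H_1 = Z.
  H_2: rank ker ∂_2 − rank ∂_3 = (6 − 5) − 1 = 0, and the invariant factors of ∂_3 are all 1, so H_2 = 0.
  H_3: rank ker ∂_3 − rank ∂_4 = (1 − 1) − 0 = 0, and there is no ∂_4, so H_3 = 0.

Hence the Betti numbers are b_0 = 1, b_1 = 1, b_2 = 0, b_3 = 0.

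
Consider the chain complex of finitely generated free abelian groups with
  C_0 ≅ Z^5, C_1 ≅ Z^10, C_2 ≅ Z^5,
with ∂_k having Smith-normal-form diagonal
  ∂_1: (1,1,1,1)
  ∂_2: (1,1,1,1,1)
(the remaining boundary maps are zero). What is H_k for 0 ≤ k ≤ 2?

H_0 = Z,  H_1 = Z,  H_2 = 0.

H_0: b_0 = 5 − 0 − 4 = 1; torsion from ∂_1 factors > 1: none. So H_0 = Z.
H_1: b_1 = 10 − 4 − 5 = 1; torsion from ∂_2 factors > 1: none. So H_1 = Z.
H_2: b_2 = 5 − 5 − 0 = 0; torsion from ∂_3 factors > 1: none. So H_2 = 0.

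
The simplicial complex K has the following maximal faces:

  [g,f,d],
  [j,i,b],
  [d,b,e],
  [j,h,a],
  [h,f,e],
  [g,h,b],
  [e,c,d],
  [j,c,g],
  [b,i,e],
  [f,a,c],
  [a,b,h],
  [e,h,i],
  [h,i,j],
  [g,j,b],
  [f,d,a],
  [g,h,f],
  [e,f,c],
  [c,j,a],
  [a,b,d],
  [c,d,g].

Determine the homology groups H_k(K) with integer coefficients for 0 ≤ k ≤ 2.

Take the total order a < b < c < d < e < f < g < h < i < j on the vertex set. Then K (dimension 2) consists of the simplices:

  0-simplices (10): a, b, c, d, e, f, g, h, i, j
  1-simplices (30): ab, ac, ad, af, ah, aj, bd, be, bg, bh, bi, bj, cd, ce, cf, cg, cj, de, df, dg, ef, eh, ei, fg, fh, gh, gj, hi, hj, ij
  2-simplices (20): abd, abh, acf, acj, adf, ahj, bde, bei, bgh, bgj, bij, cde, cdg, cef, cgj, dfg, efh, ehi, fgh, hij

so the chain groups are C_0 ≅ Z^10, C_1 ≅ Z^30, C_2 ≅ Z^20.

The boundary map ∂_1: C_1 → C_0 is given by ∂[p,q] = [q] − [p].
This gives a 10×30 integer matrix of rank 9; reducing to Smith normal form yields diagonal entries (1,1,1,1,1,1,1,1,1).

Boundary ∂_2: C_2 → C_1 sends each 2-simplex [p,q,r] to [q,r] − [p,r] + [p,q]. For instance
  ∂dfg = fg − dg + df,
  ∂cdg = dg − cg + cd.
The resulting 30×20 matrix has rank 20, and its Smith normal form has invariant factors (1,1,1,1,1,1,1,1,1,1,1,1,1,1,1,1,1,1,1,2).

From H_k ≅ ker(∂_k) / im(∂_{k+1}) we obtain:

  H_0: rank C_0 − rank ∂_1 = 10 − 9 = 1, and the invariant factors of ∂_1 are all 1, so H_0 = Z.
  H_1: rank ker ∂_1 − rank ∂_2 = (30 − 9) − 20 = 1, and ∂_2 has invariant factor 2 > 1, so H_1 = Z ⊕ Z_2.
  H_2: rank ker ∂_2 − rank ∂_3 = (20 − 20) − 0 = 0, and there is no ∂_3, so H_2 = 0.

As a check, the Euler characteristic is 10 − 30 + 20 = 0, which agrees with 1 − 1 + 0 = 0.

H_0 ≅ Z,  H_1 ≅ Z ⊕ Z_2,  H_2 = 0.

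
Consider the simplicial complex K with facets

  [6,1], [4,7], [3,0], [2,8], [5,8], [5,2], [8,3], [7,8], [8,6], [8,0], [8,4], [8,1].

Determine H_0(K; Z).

H_0 = Z.

Take the total order 0 < 1 < 2 < 3 < 4 < 5 < 6 < 7 < 8 on the vertex set. Then K (dimension 1) consists of the simplices:

  0-simplices (9): [0], [1], [2], [3], [4], [5], [6], [7], [8]
  1-simplices (12): [0,3], [0,8], [1,6], [1,8], [2,5], [2,8], [3,8], [4,7], [4,8], [5,8], [6,8], [7,8]

so the chain groups are C_0 ≅ Z^9, C_1 ≅ Z^12.

∂_1: C_1 → C_0 maps an edge to its endpoints' difference, ∂[p,q] = q − p.
As a 9×12 matrix over Z this has rank 8, with invariant factors (1,1,1,1,1,1,1,1).

Computing H_k = (kernel of ∂_k) / (image of ∂_{k+1}):

  H_0: rank C_0 − rank ∂_1 = 9 − 8 = 1, and the invariant factors of ∂_1 are all 1, so H_0 = Z.

(K is a triangulation of a wedge of 4 circles.)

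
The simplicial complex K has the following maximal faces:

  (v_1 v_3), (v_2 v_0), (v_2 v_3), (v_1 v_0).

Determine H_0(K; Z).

H_0 ≅ Z.

We work with the vertex ordering v_0 < v_1 < v_2 < v_3. The simplices of K, each written with vertices in increasing order, are:

  0-simplices (4): [v_0], [v_1], [v_2], [v_3]
  1-simplices (4): [v_0,v_1], [v_0,v_2], [v_1,v_3], [v_2,v_3]

giving chain groups C_0 ≅ Z^4, C_1 ≅ Z^4.

∂_1: C_1 → C_0 is given by ∂[p,q] = [q] − [p]. For instance
  ∂[v_0,v_2] = [v_2] − [v_0].
The resulting 4×4 matrix has rank 3, and its Smith normal form has invariant factors (1,1,1).

Computing H_k = (kernel of ∂_k) / (image of ∂_{k+1}):

  H_0: rank C_0 − rank ∂_1 = 4 − 3 = 1, and the invariant factors of ∂_1 are all 1, so H_0 ≅ Z.

(K is a triangulation of the circle S^1.)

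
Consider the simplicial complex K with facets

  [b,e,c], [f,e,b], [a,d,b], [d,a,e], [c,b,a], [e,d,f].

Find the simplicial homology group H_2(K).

K has 6 vertices, 12 edges, 6 triangles.
rank ∂_2 = 6, rank ∂_3 = 0 ⇒ b_2 = 6 − 6 − 0 = 0. So H_2 = 0.

H_2 = 0.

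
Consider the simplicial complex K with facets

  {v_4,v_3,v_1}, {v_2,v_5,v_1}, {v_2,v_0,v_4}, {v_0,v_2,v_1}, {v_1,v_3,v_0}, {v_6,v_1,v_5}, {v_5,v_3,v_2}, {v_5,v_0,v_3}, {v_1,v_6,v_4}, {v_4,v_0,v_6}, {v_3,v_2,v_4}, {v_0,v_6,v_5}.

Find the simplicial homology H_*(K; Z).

H_0 ≅ Z,  H_1 ≅ Z/2,  H_2 = 0.

K has 7 vertices, 18 edges, 12 triangles.
rank ∂_0 = 0, rank ∂_1 = 6 ⇒ b_0 = 7 − 0 − 6 = 1; all invariant factors of ∂_1 are 1 so no torsion. So H_0 ≅ Z.
rank ∂_1 = 6, rank ∂_2 = 12 ⇒ b_1 = 18 − 6 − 12 = 0; ∂_2 has invariant factor(s) [2] giving torsion. So H_1 ≅ Z/2.
rank ∂_2 = 12, rank ∂_3 = 0 ⇒ b_2 = 12 − 12 − 0 = 0. So H_2 ≅ 0.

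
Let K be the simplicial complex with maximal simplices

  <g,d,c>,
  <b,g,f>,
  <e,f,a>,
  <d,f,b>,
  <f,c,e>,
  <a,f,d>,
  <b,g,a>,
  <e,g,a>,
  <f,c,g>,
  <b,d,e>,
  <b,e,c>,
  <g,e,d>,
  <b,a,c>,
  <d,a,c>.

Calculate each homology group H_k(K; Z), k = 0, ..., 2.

Take the total order a < b < c < d < e < f < g on the vertex set. Then K (dimension 2) consists of the simplices:

  0-simplices (7): a, b, c, d, e, f, g
  1-simplices (21): ab, ac, ad, ae, af, ag, bc, bd, be, bf, bg, cd, ce, cf, cg, de, df, dg, ef, eg, fg
  2-simplices (14): abc, abg, acd, adf, aef, aeg, bce, bde, bdf, bfg, cdg, cef, cfg, deg

Hence C_0 ≅ Z^7, C_1 ≅ Z^21, C_2 ≅ Z^14.

∂_1: C_1 → C_0 maps an edge to its endpoints' difference, ∂[p,q] = q − p.
As a 7×21 matrix over Z this has rank 6, with invariant factors (1,1,1,1,1,1).

The boundary map ∂_2: C_2 → C_1 sends each 2-simplex [p,q,r] to [q,r] − [p,r] + [p,q]. For instance
  ∂bfg = fg − bg + bf,
  ∂cfg = fg − cg + cf.
The resulting 21×14 matrix has rank 13, and its Smith normal form has invariant factors (1,1,1,1,1,1,1,1,1,1,1,1,1).

From H_k ≅ ker(∂_k) / im(∂_{k+1}) we obtain:

  H_0: rank C_0 − rank ∂_1 = 7 − 6 = 1, and the invariant factors of ∂_1 are all 1, so H_0 ≅ Z.
  H_1: rank ker ∂_1 − rank ∂_2 = (21 − 6) − 13 = 2, and the invariant factors of ∂_2 are all 1, so H_1 ≅ Z^2.
  H_2: rank ker ∂_2 − rank ∂_3 = (14 − 13) − 0 = 1, and there is no ∂_3, so H_2 ≅ Z.

H_0 ≅ Z,  H_1 ≅ Z^2,  H_2 ≅ Z.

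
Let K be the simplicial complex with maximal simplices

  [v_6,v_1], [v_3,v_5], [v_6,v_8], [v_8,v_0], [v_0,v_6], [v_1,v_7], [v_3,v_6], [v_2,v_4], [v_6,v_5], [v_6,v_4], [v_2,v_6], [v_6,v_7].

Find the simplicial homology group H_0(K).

H_0 = Z.

Order the vertices as v_0 < v_1 < v_2 < v_3 < v_4 < v_5 < v_6 < v_7 < v_8. Listing each simplex with vertices in this order, K has dimension 1 with simplices:

  0-simplices (9): [v_0], [v_1], [v_2], [v_3], [v_4], [v_5], [v_6], [v_7], [v_8]
  1-simplices (12): [v_0,v_6], [v_0,v_8], [v_1,v_6], [v_1,v_7], [v_2,v_4], [v_2,v_6], [v_3,v_5], [v_3,v_6], [v_4,v_6], [v_5,v_6], [v_6,v_7], [v_6,v_8]

giving chain groups C_0 ≅ Z^9, C_1 ≅ Z^12.

Boundary ∂_1: C_1 → C_0 sends each edge [p,q] (with p < q) to q − p. For instance
  ∂[v_1,v_7] = [v_7] − [v_1].
As a 9×12 matrix over Z this has rank 8, with invariant factors (1,1,1,1,1,1,1,1).

From H_k ≅ ker(∂_k) / im(∂_{k+1}) we obtain:

  H_0: rank C_0 − rank ∂_1 = 9 − 8 = 1, and the invariant factors of ∂_1 are all 1, so H_0 = Z.

(K is a triangulation of a wedge of 4 circles.)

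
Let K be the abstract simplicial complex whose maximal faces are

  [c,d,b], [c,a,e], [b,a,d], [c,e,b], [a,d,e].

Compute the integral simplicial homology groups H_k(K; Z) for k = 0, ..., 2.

K has 5 vertices, 10 edges, 5 triangles.
rank ∂_0 = 0, rank ∂_1 = 4 ⇒ b_0 = 5 − 0 − 4 = 1; all invariant factors of ∂_1 are 1 so no torsion. So H_0 ≅ Z.
rank ∂_1 = 4, rank ∂_2 = 5 ⇒ b_1 = 10 − 4 − 5 = 1; all invariant factors of ∂_2 are 1 so no torsion. So H_1 ≅ Z.
rank ∂_2 = 5, rank ∂_3 = 0 ⇒ b_2 = 5 − 5 − 0 = 0. So H_2 ≅ 0.

H_0 ≅ Z,  H_1 ≅ Z,  H_2 = 0.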